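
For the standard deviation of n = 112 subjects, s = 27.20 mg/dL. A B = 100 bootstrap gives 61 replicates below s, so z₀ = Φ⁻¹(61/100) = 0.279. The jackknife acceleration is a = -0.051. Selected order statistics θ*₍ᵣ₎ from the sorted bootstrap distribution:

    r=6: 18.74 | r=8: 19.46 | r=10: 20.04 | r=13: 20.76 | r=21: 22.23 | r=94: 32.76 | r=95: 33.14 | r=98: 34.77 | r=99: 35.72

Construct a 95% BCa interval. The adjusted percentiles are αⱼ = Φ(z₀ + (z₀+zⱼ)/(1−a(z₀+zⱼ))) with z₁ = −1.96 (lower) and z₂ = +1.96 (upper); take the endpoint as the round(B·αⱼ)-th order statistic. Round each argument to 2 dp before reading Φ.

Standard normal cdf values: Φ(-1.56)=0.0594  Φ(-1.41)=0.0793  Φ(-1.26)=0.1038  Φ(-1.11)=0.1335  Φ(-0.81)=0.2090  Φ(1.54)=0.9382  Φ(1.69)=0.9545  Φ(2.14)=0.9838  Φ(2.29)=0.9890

(18.74, 35.72)

Lower: z₀ + z₁ = 0.279 + (-1.960) = -1.681; 1 − a(z₀+z₁) = 1 − (-0.051)(-1.681) = 0.9143; argument = 0.279 + (-1.681)/0.9143 = -1.5596 → -1.56.
α₁ = Φ(-1.56) = 0.0594; rank = round(100 × 0.0594) = 6; θ*₍6₎ = 18.74.
Upper: z₀ + z₂ = 2.239; 1 − a(z₀+z₂) = 1.1142; argument = 2.2885 → 2.29; α₂ = 0.9890; rank = 99; θ*₍99₎ = 35.72.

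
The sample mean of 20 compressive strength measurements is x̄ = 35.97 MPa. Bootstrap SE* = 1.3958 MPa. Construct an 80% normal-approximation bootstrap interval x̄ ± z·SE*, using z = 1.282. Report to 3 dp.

(34.181, 37.759)

Margin = 1.282 × 1.3958 = 1.7894
Interval: 35.97 ± 1.7894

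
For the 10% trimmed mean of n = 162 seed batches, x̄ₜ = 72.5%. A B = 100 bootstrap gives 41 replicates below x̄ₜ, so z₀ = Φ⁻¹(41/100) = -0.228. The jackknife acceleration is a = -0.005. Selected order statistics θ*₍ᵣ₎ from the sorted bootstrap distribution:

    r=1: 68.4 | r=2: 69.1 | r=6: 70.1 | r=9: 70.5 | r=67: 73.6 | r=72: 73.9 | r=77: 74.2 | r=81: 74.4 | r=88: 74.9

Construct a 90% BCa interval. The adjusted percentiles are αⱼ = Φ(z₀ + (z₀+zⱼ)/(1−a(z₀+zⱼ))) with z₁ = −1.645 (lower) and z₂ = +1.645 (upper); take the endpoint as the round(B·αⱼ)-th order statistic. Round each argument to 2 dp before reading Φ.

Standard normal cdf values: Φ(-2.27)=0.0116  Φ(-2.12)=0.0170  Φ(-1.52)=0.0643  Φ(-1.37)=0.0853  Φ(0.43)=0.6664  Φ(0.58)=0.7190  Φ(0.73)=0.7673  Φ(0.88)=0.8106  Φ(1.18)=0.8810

(69.1, 74.9)

Lower: z₀ + z₁ = -0.228 + (-1.645) = -1.873; 1 − a(z₀+z₁) = 1 − (-0.005)(-1.873) = 0.9906; argument = -0.228 + (-1.873)/0.9906 = -2.1187 → -2.12.
α₁ = Φ(-2.12) = 0.0170; rank = round(100 × 0.0170) = 2; θ*₍2₎ = 69.1.
Upper: z₀ + z₂ = 1.417; 1 − a(z₀+z₂) = 1.0071; argument = 1.1790 → 1.18; α₂ = 0.8810; rank = 88; θ*₍88₎ = 74.9.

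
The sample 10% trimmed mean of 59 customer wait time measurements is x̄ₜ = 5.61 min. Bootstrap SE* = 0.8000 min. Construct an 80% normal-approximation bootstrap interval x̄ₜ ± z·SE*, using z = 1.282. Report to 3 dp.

(4.584, 6.636)

Margin = 1.282 × 0.8000 = 1.0256
Interval: 5.61 ± 1.0256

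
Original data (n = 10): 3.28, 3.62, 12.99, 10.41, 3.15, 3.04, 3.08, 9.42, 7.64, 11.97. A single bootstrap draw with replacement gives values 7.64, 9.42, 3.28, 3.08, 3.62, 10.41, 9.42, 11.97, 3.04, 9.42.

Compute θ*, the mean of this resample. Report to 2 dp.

θ* = 7.13

Mean = (7.64 + 9.42 + 3.28 + 3.08 + 3.62 + 10.41 + 9.42 + 11.97 + 3.04 + 9.42) / 10 = 71.300 / 10 = 7.13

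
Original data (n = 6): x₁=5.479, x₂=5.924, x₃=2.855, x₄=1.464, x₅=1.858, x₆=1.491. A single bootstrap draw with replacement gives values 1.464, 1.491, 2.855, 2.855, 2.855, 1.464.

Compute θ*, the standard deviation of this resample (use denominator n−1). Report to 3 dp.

θ* = 0.757

Mean = 2.1640; sum of squared deviations = 2.8654
s² = 2.8654 / 5 = 0.5731
s = √0.5731 = 0.757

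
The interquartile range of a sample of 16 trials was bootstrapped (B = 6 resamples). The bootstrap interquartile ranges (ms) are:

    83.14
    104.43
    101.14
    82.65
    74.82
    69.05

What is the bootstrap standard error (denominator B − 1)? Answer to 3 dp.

Bootstrap SE is the standard deviation of the 6 replicate interquartile ranges.
Mean of replicates: (83.14 + 104.43 + 101.14 + 82.65 + 74.82 + 69.05) / 6 = 515.2300 / 6 = 85.8717
Sum of squared deviations: (−2.7317)² + (+18.5583)² + (+15.2683)² + (−3.2217)² + (−11.0517)² + (−16.8217)² = 1000.4827
Variance = 1000.4827 / 5 = 200.0965
SE* = √200.0965

SE* = 14.146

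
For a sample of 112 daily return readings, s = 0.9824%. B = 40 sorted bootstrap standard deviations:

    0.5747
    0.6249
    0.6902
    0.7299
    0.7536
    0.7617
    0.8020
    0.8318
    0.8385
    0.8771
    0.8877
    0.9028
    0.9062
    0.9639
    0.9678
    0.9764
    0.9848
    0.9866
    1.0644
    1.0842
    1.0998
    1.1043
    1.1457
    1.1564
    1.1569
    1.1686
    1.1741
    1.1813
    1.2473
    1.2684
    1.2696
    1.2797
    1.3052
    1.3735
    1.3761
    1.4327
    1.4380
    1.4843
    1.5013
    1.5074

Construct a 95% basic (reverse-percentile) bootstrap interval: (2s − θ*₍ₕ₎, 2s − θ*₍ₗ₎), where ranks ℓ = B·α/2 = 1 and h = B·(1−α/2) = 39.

(0.4635, 1.3901)

Percentile endpoints at ranks 1 and 39: θ*₍1₎ = 0.5747, θ*₍39₎ = 1.5013.
Basic interval reflects these around s:
  lower = 2 × 0.9824 − 1.5013 = 0.4635
  upper = 2 × 0.9824 − 0.5747 = 1.3901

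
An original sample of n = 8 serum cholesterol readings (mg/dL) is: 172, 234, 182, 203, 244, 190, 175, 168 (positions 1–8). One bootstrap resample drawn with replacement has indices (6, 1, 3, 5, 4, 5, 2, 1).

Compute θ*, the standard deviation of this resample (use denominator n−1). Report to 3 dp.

θ* = 31.211

Resample values: 190, 172, 182, 244, 203, 244, 234, 172.
Mean = 205.1250; sum of squared deviations = 6818.8750
s² = 6818.8750 / 7 = 974.1250
s = √974.1250 = 31.211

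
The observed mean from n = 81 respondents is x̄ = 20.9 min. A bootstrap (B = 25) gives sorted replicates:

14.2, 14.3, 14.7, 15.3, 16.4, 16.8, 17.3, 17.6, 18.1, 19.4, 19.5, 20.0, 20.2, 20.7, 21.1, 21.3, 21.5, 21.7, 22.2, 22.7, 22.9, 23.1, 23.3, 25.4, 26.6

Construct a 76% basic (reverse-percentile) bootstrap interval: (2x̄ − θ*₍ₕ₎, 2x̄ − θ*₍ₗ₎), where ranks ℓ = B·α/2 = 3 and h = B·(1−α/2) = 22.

(18.7, 27.1)

Percentile endpoints at ranks 3 and 22: θ*₍3₎ = 14.7, θ*₍22₎ = 23.1.
Basic interval reflects these around x̄:
  lower = 2 × 20.9 − 23.1 = 18.7
  upper = 2 × 20.9 − 14.7 = 27.1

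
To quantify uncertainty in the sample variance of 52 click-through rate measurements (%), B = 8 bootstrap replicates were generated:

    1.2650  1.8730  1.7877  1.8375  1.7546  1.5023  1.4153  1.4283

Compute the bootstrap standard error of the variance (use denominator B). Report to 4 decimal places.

SE* = 0.2165

Bootstrap SE is the standard deviation of the 8 replicate variances.
Mean of replicates: (1.2650 + 1.8730 + 1.7877 + 1.8375 + 1.7546 + 1.5023 + 1.4153 + 1.4283) / 8 = 12.86370 / 8 = 1.60796
Sum of squared deviations: (−0.34296)² + (+0.26504)² + (+0.17974)² + (+0.22954)² + (+0.14664)² + (−0.10566)² + (−0.19266)² + (−0.17966)² = 0.37493
Variance = 0.37493 / 8 = 0.04687
SE* = √0.04687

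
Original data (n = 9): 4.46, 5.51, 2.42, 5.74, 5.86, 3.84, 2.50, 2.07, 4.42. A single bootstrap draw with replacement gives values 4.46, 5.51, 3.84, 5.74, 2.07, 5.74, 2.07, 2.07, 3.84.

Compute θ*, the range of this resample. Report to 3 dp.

θ* = 3.670

Range = 5.74 − 2.07 = 3.670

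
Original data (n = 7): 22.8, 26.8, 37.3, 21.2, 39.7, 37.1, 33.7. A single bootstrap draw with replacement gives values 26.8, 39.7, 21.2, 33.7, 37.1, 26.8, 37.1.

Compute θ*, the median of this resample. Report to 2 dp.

Sorted: 21.2, 26.8, 26.8, 33.7, 37.1, 37.1, 39.7
Median = middle value = 33.70

θ* = 33.70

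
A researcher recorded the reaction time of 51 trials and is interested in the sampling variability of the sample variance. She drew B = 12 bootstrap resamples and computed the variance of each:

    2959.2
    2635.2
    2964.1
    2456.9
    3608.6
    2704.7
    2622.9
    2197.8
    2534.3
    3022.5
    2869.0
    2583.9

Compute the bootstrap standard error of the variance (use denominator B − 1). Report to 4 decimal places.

Bootstrap SE is the standard deviation of the 12 replicate variances.
Mean of replicates: (2959.2 + 2635.2 + 2964.1 + 2456.9 + 3608.6 + 2704.7 + 2622.9 + 2197.8 + 2534.3 + 3022.5 + 2869.0 + 2583.9) / 12 = 33159.10000 / 12 = 2763.25833
Sum of squared deviations: (+195.94167)² + (−128.05833)² + (+200.84167)² + (−306.35833)² + (+845.34167)² + (−58.55833)² + (−140.35833)² + (−565.45833)² + (−228.95833)² + (+259.24167)² + (+105.74167)² + (−179.35833)² = 1409438.94917
Variance = 1409438.94917 / 11 = 128130.81356
SE* = √128130.81356

SE* = 357.9536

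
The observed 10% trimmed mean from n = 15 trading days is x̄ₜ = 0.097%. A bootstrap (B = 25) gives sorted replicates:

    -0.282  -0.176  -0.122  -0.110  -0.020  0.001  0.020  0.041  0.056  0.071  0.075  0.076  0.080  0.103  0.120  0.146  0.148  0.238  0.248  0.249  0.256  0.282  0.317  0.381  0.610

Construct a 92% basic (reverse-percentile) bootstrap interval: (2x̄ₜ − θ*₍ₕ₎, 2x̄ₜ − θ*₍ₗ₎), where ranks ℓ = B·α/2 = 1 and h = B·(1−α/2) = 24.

Percentile endpoints at ranks 1 and 24: θ*₍1₎ = -0.282, θ*₍24₎ = 0.381.
Basic interval reflects these around x̄ₜ:
  lower = 2 × 0.097 − 0.381 = -0.187
  upper = 2 × 0.097 − -0.282 = 0.476

(-0.187, 0.476)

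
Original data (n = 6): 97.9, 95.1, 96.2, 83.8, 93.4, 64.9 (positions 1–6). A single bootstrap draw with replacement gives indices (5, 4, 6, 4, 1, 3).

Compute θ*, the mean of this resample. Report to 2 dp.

θ* = 86.67

Resample values: 93.4, 83.8, 64.9, 83.8, 97.9, 96.2.
Mean = (93.4 + 83.8 + 64.9 + 83.8 + 97.9 + 96.2) / 6 = 520.00 / 6 = 86.67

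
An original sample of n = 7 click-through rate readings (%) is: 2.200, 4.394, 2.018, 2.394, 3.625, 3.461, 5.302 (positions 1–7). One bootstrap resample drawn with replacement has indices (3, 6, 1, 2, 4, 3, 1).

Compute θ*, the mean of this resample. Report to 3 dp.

θ* = 2.669

Resample values: 2.018, 3.461, 2.200, 4.394, 2.394, 2.018, 2.200.
Mean = (2.018 + 3.461 + 2.200 + 4.394 + 2.394 + 2.018 + 2.200) / 7 = 18.6850 / 7 = 2.669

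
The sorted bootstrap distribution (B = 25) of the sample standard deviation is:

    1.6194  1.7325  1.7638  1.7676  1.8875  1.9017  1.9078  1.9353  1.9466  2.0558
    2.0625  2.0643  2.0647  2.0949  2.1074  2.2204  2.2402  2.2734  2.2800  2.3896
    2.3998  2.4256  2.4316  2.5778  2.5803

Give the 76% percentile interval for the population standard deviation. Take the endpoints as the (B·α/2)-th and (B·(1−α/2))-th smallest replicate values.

α = 0.24; lower rank = 25 × 0.120 = 3; upper rank = 25 × 0.880 = 22.
The 3rd smallest replicate is 1.7638; the 22nd is 2.4256.

(1.7638, 2.4256)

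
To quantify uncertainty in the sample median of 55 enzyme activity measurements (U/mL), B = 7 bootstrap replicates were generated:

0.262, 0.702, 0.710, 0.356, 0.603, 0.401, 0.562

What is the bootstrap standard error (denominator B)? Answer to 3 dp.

SE* = 0.163

Bootstrap SE is the standard deviation of the 7 replicate medians.
Mean of replicates: (0.262 + 0.702 + 0.710 + 0.356 + 0.603 + 0.401 + 0.562) / 7 = 3.5960 / 7 = 0.5137
Sum of squared deviations: (−0.2517)² + (+0.1883)² + (+0.1963)² + (−0.1577)² + (+0.0893)² + (−0.1127)² + (+0.0483)² = 0.1852
Variance = 0.1852 / 7 = 0.0265
SE* = √0.0265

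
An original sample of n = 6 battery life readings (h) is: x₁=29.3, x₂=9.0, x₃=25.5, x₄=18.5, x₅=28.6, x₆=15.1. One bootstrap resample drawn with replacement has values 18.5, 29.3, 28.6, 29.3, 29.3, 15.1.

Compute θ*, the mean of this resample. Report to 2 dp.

θ* = 25.02

Mean = (18.5 + 29.3 + 28.6 + 29.3 + 29.3 + 15.1) / 6 = 150.10 / 6 = 25.02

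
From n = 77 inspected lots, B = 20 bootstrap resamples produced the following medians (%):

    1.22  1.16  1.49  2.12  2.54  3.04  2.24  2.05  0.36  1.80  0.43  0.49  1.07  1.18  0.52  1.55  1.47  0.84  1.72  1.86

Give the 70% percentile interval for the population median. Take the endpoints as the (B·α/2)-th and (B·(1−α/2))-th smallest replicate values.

Sorted replicates: 0.36, 0.43, 0.49, 0.52, 0.84, 1.07, 1.16, 1.18, 1.22, 1.47, 1.49, 1.55, 1.72, 1.80, 1.86, 2.05, 2.12, 2.24, 2.54, 3.04
α = 0.30; lower rank = 20 × 0.150 = 3; upper rank = 20 × 0.850 = 17.
The 3rd smallest replicate is 0.49; the 17th is 2.12.

(0.49, 2.12)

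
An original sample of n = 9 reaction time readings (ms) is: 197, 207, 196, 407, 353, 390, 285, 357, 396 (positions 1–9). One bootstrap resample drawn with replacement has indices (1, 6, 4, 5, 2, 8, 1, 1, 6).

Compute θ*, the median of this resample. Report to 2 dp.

θ* = 353.00

Resample values: 197, 390, 407, 353, 207, 357, 197, 197, 390.
Sorted: 197, 197, 197, 207, 353, 357, 390, 390, 407
Median = middle value = 353.00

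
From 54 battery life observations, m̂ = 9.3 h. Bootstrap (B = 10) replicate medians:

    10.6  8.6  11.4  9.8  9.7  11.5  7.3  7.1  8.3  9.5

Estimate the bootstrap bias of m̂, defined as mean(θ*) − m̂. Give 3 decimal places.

bias = +0.080

mean(θ*) = (10.6 + 8.6 + 11.4 + 9.8 + 9.7 + 11.5 + 7.3 + 7.1 + 8.3 + 9.5) / 10 = 9.3800
bias = 9.3800 − 9.3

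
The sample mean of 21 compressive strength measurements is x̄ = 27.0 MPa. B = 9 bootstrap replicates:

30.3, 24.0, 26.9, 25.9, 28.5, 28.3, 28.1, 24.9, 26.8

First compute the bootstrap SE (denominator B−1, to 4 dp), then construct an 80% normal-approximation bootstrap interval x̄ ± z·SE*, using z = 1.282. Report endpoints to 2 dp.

(24.49, 29.51)

Mean of replicates = 27.0778; sum of squared deviations = 30.6556; SE* = √(30.6556/8) = 1.9575
Margin = 1.282 × 1.9575 = 2.510
Interval: 27.0 ± 2.510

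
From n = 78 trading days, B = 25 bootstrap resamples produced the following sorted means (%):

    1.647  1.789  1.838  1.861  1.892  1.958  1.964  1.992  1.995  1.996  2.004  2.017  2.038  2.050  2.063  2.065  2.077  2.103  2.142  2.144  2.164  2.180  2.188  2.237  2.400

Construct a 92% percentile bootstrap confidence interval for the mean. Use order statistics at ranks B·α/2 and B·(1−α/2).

(1.647, 2.237)

α = 0.08; lower rank = 25 × 0.040 = 1; upper rank = 25 × 0.960 = 24.
The 1st smallest replicate is 1.647; the 24th is 2.237.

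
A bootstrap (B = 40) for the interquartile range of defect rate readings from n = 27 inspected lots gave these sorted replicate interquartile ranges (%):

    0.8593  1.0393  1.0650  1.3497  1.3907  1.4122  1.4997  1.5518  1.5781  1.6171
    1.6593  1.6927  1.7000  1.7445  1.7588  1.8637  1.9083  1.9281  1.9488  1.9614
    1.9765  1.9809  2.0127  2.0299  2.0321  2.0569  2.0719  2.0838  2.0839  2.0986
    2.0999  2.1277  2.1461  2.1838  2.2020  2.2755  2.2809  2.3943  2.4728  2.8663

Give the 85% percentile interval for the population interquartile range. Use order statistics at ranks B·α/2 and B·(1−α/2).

α = 0.15; lower rank = 40 × 0.075 = 3; upper rank = 40 × 0.925 = 37.
The 3rd smallest replicate is 1.0650; the 37th is 2.2809.

(1.0650, 2.2809)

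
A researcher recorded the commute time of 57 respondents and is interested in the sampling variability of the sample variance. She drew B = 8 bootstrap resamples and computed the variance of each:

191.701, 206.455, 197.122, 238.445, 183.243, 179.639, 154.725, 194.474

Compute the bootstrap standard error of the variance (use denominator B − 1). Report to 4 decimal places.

Bootstrap SE is the standard deviation of the 8 replicate variances.
Mean of replicates: (191.701 + 206.455 + 197.122 + 238.445 + 183.243 + 179.639 + 154.725 + 194.474) / 8 = 1545.80400 / 8 = 193.22550
Sum of squared deviations: (−1.52450)² + (+13.22950)² + (+3.89650)² + (+45.21950)² + (−9.98250)² + (−13.58650)² + (−38.50050)² + (+1.24850)² = 4005.42020
Variance = 4005.42020 / 7 = 572.20289
SE* = √572.20289

SE* = 23.9208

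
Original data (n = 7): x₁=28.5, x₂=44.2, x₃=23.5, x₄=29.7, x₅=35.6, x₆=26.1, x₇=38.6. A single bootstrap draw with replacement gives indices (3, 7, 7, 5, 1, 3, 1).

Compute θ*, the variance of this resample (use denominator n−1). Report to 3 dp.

Resample values: 23.5, 38.6, 38.6, 35.6, 28.5, 23.5, 28.5.
Mean = 30.9714; sum of squared deviations = 261.6743
s² = 261.6743 / 6 = 43.6124

θ* = 43.612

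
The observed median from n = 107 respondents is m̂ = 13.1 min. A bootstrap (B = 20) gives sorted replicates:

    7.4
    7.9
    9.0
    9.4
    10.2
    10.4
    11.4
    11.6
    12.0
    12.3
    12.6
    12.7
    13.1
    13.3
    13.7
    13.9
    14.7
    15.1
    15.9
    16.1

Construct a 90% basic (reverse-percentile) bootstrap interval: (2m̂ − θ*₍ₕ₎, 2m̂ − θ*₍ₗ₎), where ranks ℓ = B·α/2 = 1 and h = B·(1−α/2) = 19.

(10.3, 18.8)

Percentile endpoints at ranks 1 and 19: θ*₍1₎ = 7.4, θ*₍19₎ = 15.9.
Basic interval reflects these around m̂:
  lower = 2 × 13.1 − 15.9 = 10.3
  upper = 2 × 13.1 − 7.4 = 18.8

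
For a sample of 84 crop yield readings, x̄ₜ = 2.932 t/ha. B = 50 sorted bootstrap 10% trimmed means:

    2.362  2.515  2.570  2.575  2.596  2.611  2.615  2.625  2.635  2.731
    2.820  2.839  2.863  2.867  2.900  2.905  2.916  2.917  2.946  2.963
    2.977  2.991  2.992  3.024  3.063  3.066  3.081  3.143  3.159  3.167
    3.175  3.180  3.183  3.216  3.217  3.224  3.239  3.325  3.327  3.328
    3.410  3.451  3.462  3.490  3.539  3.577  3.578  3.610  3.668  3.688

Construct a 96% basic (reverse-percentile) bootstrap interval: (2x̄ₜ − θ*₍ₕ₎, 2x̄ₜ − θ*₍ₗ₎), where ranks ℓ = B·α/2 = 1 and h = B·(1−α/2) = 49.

Percentile endpoints at ranks 1 and 49: θ*₍1₎ = 2.362, θ*₍49₎ = 3.668.
Basic interval reflects these around x̄ₜ:
  lower = 2 × 2.932 − 3.668 = 2.196
  upper = 2 × 2.932 − 2.362 = 3.502

(2.196, 3.502)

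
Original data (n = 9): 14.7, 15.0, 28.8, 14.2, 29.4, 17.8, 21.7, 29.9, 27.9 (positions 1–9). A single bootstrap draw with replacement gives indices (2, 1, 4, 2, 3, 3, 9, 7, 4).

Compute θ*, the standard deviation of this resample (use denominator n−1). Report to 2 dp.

Resample values: 15.0, 14.7, 14.2, 15.0, 28.8, 28.8, 27.9, 21.7, 14.2.
Mean = 20.0333; sum of squared deviations = 365.5400
s² = 365.5400 / 8 = 45.6925
s = √45.6925 = 6.76

θ* = 6.76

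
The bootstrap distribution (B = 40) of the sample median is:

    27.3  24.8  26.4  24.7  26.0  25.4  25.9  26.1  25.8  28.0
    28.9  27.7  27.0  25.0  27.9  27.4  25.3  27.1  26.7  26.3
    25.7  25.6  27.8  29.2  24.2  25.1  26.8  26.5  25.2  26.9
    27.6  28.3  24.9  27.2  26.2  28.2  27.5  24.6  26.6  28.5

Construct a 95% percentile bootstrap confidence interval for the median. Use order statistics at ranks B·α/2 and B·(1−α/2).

(24.2, 28.9)

Sorted replicates: 24.2, 24.6, 24.7, 24.8, 24.9, 25.0, 25.1, 25.2, 25.3, 25.4, 25.6, 25.7, 25.8, 25.9, 26.0, 26.1, 26.2, 26.3, 26.4, 26.5, 26.6, 26.7, 26.8, 26.9, 27.0, 27.1, 27.2, 27.3, 27.4, 27.5, 27.6, 27.7, 27.8, 27.9, 28.0, 28.2, 28.3, 28.5, 28.9, 29.2
α = 0.05; lower rank = 40 × 0.025 = 1; upper rank = 40 × 0.975 = 39.
The 1st smallest replicate is 24.2; the 39th is 28.9.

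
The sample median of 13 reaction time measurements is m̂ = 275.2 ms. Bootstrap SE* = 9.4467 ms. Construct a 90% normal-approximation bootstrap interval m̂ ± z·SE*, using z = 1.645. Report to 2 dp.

Margin = 1.645 × 9.4467 = 15.540
Interval: 275.2 ± 15.540

(259.66, 290.74)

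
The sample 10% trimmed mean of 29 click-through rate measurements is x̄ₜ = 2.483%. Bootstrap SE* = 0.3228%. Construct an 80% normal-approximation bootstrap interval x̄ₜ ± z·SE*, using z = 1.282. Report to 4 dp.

(2.0692, 2.8968)

Margin = 1.282 × 0.3228 = 0.41383
Interval: 2.483 ± 0.41383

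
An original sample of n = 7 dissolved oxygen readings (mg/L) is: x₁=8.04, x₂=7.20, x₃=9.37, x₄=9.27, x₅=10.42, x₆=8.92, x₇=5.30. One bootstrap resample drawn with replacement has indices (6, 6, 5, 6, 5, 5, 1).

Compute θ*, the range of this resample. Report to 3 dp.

θ* = 2.380

Resample values: 8.92, 8.92, 10.42, 8.92, 10.42, 10.42, 8.04.
Range = 10.42 − 8.04 = 2.380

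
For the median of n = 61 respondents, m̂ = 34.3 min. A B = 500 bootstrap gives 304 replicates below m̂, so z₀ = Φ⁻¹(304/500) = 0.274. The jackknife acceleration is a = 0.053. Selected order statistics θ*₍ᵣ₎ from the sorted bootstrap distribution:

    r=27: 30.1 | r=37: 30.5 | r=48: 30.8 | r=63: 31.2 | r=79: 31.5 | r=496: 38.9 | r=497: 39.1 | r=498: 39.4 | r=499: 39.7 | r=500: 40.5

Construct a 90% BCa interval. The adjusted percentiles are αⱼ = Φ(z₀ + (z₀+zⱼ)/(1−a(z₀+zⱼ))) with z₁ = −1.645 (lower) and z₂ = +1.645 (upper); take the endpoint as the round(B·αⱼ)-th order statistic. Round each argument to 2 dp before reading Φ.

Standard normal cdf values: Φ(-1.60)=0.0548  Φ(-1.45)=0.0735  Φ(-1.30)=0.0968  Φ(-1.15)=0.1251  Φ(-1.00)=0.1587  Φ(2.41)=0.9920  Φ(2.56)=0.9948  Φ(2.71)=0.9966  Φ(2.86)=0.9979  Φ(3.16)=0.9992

Lower: z₀ + z₁ = 0.274 + (-1.645) = -1.371; 1 − a(z₀+z₁) = 1 − (0.053)(-1.371) = 1.0727; argument = 0.274 + (-1.371)/1.0727 = -1.0041 → -1.00.
α₁ = Φ(-1.00) = 0.1587; rank = round(500 × 0.1587) = 79; θ*₍79₎ = 31.5.
Upper: z₀ + z₂ = 1.919; 1 − a(z₀+z₂) = 0.8983; argument = 2.4103 → 2.41; α₂ = 0.9920; rank = 496; θ*₍496₎ = 38.9.

(31.5, 38.9)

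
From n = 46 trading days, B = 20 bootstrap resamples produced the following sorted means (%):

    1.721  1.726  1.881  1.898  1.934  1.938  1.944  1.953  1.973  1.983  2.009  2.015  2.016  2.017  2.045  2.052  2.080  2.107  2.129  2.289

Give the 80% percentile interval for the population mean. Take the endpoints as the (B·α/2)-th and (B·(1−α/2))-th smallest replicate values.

(1.726, 2.107)

α = 0.20; lower rank = 20 × 0.100 = 2; upper rank = 20 × 0.900 = 18.
The 2nd smallest replicate is 1.726; the 18th is 2.107.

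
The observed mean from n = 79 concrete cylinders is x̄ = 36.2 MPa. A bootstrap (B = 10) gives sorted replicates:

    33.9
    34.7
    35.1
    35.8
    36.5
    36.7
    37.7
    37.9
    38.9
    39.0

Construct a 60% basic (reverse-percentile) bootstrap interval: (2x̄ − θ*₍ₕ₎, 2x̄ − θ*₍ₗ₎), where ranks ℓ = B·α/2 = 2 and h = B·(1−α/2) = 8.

Percentile endpoints at ranks 2 and 8: θ*₍2₎ = 34.7, θ*₍8₎ = 37.9.
Basic interval reflects these around x̄:
  lower = 2 × 36.2 − 37.9 = 34.5
  upper = 2 × 36.2 − 34.7 = 37.7

(34.5, 37.7)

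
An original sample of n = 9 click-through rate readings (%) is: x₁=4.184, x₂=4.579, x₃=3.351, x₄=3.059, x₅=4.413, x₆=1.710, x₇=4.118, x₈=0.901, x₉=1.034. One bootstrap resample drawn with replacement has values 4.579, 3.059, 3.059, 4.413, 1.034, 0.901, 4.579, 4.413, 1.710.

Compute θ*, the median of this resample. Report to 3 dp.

Sorted: 0.901, 1.034, 1.710, 3.059, 3.059, 4.413, 4.413, 4.579, 4.579
Median = middle value = 3.059

θ* = 3.059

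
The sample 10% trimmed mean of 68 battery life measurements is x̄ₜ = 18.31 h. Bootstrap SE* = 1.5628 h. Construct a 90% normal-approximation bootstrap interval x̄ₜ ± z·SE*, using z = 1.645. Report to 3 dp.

(15.739, 20.881)

Margin = 1.645 × 1.5628 = 2.5708
Interval: 18.31 ± 2.5708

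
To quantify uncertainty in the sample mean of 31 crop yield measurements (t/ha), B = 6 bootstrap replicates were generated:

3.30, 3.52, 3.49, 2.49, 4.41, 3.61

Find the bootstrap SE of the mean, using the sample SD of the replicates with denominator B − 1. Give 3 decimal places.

Bootstrap SE is the standard deviation of the 6 replicate means.
Mean of replicates: (3.30 + 3.52 + 3.49 + 2.49 + 4.41 + 3.61) / 6 = 20.8200 / 6 = 3.4700
Sum of squared deviations: (−0.1700)² + (+0.0500)² + (+0.0200)² + (−0.9800)² + (+0.9400)² + (+0.1400)² = 1.8954
Variance = 1.8954 / 5 = 0.3791
SE* = √0.3791

SE* = 0.616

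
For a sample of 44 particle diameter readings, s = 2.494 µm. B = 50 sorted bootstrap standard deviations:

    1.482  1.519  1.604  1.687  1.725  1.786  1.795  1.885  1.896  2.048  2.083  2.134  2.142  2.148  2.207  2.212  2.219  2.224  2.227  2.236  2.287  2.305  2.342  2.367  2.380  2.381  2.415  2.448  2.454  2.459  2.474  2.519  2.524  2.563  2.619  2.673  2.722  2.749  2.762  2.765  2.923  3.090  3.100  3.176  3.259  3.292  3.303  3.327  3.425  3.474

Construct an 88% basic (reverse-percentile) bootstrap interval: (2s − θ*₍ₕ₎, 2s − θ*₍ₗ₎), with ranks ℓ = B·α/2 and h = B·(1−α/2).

Percentile endpoints at ranks 3 and 47: θ*₍3₎ = 1.604, θ*₍47₎ = 3.303.
Basic interval reflects these around s:
  lower = 2 × 2.494 − 3.303 = 1.685
  upper = 2 × 2.494 − 1.604 = 3.384

(1.685, 3.384)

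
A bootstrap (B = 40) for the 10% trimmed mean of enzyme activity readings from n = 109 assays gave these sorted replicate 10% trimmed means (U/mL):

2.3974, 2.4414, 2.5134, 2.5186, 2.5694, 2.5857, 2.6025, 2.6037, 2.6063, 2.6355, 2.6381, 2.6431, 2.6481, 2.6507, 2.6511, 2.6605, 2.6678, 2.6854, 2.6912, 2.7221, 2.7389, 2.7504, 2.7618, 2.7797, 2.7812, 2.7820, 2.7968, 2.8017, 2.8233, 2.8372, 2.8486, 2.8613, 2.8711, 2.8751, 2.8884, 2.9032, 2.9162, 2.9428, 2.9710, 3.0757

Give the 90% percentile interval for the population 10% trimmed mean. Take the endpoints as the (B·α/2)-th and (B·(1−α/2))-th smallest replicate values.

(2.4414, 2.9428)

α = 0.10; lower rank = 40 × 0.050 = 2; upper rank = 40 × 0.950 = 38.
The 2nd smallest replicate is 2.4414; the 38th is 2.9428.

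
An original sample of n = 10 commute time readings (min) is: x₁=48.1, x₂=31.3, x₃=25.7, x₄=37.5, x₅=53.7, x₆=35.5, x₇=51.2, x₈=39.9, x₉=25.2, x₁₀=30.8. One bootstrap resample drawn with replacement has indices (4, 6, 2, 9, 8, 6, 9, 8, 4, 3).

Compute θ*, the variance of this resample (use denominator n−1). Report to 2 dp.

θ* = 36.12

Resample values: 37.5, 35.5, 31.3, 25.2, 39.9, 35.5, 25.2, 39.9, 37.5, 25.7.
Mean = 33.3200; sum of squared deviations = 325.0560
s² = 325.0560 / 9 = 36.1173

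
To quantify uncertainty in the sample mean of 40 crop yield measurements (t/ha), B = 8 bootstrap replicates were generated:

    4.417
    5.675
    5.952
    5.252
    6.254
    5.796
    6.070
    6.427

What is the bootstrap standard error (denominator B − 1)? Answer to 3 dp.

Bootstrap SE is the standard deviation of the 8 replicate means.
Mean of replicates: (4.417 + 5.675 + 5.952 + 5.252 + 6.254 + 5.796 + 6.070 + 6.427) / 8 = 45.8430 / 8 = 5.7304
Sum of squared deviations: (−1.3134)² + (−0.0554)² + (+0.2216)² + (−0.4784)² + (+0.5236)² + (+0.0656)² + (+0.3396)² + (+0.6966)² = 2.8851
Variance = 2.8851 / 7 = 0.4122
SE* = √0.4122

SE* = 0.642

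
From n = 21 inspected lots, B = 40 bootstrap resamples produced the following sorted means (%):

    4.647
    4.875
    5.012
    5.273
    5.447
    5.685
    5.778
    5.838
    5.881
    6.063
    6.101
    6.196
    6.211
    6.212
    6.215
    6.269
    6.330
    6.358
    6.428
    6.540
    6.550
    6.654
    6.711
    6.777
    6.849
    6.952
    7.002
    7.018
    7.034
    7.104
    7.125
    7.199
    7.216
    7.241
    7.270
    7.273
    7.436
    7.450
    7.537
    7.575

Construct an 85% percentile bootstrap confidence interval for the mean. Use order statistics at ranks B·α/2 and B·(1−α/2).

α = 0.15; lower rank = 40 × 0.075 = 3; upper rank = 40 × 0.925 = 37.
The 3rd smallest replicate is 5.012; the 37th is 7.436.

(5.012, 7.436)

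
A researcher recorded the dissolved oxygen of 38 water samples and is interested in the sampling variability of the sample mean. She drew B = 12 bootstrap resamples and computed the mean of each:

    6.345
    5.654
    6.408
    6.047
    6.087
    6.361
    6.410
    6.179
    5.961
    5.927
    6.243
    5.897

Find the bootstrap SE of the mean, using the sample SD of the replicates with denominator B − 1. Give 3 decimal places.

SE* = 0.239

Bootstrap SE is the standard deviation of the 12 replicate means.
Mean of replicates: (6.345 + 5.654 + 6.408 + 6.047 + 6.087 + 6.361 + 6.410 + 6.179 + 5.961 + 5.927 + 6.243 + 5.897) / 12 = 73.5190 / 12 = 6.1266
Sum of squared deviations: (+0.2184)² + (−0.4726)² + (+0.2814)² + (−0.0796)² + (−0.0396)² + (+0.2344)² + (+0.2834)² + (+0.0524)² + (−0.1656)² + (−0.1996)² + (+0.1164)² + (−0.2296)² = 0.6297
Variance = 0.6297 / 11 = 0.0572
SE* = √0.0572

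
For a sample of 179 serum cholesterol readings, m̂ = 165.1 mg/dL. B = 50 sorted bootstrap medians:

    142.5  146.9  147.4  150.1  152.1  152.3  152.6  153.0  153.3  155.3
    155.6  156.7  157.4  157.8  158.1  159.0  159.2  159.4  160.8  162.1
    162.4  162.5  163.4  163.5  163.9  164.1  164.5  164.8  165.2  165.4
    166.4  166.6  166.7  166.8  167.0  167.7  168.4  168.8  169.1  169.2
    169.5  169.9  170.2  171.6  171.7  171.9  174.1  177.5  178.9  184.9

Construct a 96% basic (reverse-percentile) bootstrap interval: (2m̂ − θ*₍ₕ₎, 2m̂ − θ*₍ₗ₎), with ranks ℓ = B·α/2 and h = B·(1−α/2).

Percentile endpoints at ranks 1 and 49: θ*₍1₎ = 142.5, θ*₍49₎ = 178.9.
Basic interval reflects these around m̂:
  lower = 2 × 165.1 − 178.9 = 151.3
  upper = 2 × 165.1 − 142.5 = 187.7

(151.3, 187.7)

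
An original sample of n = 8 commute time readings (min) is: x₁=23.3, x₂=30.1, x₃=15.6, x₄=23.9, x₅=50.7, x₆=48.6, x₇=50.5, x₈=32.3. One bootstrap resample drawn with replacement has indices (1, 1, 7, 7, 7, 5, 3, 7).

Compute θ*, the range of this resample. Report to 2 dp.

θ* = 35.10

Resample values: 23.3, 23.3, 50.5, 50.5, 50.5, 50.7, 15.6, 50.5.
Range = 50.7 − 15.6 = 35.10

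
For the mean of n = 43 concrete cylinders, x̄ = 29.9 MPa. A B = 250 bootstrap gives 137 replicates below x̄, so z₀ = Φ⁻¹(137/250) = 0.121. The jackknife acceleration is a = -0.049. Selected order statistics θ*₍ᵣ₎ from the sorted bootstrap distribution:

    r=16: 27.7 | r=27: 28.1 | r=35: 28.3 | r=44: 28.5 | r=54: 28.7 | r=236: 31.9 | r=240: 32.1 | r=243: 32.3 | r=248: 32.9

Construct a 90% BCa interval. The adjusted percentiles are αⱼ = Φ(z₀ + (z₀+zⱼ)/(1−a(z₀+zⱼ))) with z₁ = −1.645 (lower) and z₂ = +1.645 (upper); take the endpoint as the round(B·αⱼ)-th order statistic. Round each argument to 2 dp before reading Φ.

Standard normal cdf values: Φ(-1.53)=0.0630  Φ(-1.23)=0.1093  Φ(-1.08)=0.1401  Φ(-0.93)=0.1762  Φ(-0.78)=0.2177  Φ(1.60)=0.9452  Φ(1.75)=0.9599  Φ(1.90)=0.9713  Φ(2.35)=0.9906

Lower: z₀ + z₁ = 0.121 + (-1.645) = -1.524; 1 − a(z₀+z₁) = 1 − (-0.049)(-1.524) = 0.9253; argument = 0.121 + (-1.524)/0.9253 = -1.5260 → -1.53.
α₁ = Φ(-1.53) = 0.0630; rank = round(250 × 0.0630) = 16; θ*₍16₎ = 27.7.
Upper: z₀ + z₂ = 1.766; 1 − a(z₀+z₂) = 1.0865; argument = 1.7464 → 1.75; α₂ = 0.9599; rank = 240; θ*₍240₎ = 32.1.

(27.7, 32.1)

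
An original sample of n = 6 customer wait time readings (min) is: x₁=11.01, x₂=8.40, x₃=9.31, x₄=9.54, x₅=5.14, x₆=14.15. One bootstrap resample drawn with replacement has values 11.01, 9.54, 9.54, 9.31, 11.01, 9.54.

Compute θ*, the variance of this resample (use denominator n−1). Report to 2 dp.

Mean = 9.9917; sum of squared deviations = 3.1507
s² = 3.1507 / 5 = 0.6301

θ* = 0.63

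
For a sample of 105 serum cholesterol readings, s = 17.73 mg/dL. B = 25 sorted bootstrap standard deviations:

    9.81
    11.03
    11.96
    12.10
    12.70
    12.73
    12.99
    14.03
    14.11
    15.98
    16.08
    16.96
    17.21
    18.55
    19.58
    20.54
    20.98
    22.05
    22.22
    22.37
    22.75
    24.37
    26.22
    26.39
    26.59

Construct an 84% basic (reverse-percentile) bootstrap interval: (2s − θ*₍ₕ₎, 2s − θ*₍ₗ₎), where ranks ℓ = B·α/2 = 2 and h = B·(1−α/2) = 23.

(9.24, 24.43)

Percentile endpoints at ranks 2 and 23: θ*₍2₎ = 11.03, θ*₍23₎ = 26.22.
Basic interval reflects these around s:
  lower = 2 × 17.73 − 26.22 = 9.24
  upper = 2 × 17.73 − 11.03 = 24.43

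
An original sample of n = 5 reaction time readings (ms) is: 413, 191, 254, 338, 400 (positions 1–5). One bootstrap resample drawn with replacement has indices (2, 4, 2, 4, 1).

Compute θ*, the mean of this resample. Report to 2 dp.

Resample values: 191, 338, 191, 338, 413.
Mean = (191 + 338 + 191 + 338 + 413) / 5 = 1471.0 / 5 = 294.20

θ* = 294.20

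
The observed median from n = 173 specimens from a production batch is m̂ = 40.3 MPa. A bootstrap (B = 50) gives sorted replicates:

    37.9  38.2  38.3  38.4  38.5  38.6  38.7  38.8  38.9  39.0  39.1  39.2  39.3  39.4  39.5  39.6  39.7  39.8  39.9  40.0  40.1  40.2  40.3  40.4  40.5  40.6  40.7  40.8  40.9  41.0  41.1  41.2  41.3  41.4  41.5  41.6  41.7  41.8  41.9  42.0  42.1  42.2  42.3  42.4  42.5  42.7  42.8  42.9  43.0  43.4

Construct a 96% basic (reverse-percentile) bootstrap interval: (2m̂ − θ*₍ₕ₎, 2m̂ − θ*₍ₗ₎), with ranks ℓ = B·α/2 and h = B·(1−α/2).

(37.6, 42.7)

Percentile endpoints at ranks 1 and 49: θ*₍1₎ = 37.9, θ*₍49₎ = 43.0.
Basic interval reflects these around m̂:
  lower = 2 × 40.3 − 43.0 = 37.6
  upper = 2 × 40.3 − 37.9 = 42.7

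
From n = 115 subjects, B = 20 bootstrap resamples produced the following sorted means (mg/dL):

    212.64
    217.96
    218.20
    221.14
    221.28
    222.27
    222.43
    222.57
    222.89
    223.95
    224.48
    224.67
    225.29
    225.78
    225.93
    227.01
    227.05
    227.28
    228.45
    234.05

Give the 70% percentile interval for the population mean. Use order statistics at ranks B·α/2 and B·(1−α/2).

α = 0.30; lower rank = 20 × 0.150 = 3; upper rank = 20 × 0.850 = 17.
The 3rd smallest replicate is 218.20; the 17th is 227.05.

(218.20, 227.05)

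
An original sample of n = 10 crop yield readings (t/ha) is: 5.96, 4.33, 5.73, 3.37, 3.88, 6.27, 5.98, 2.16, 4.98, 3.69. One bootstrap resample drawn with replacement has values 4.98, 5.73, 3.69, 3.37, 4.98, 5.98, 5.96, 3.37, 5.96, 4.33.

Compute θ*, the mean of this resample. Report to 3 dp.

Mean = (4.98 + 5.73 + 3.69 + 3.37 + 4.98 + 5.98 + 5.96 + 3.37 + 5.96 + 4.33) / 10 = 48.350 / 10 = 4.835

θ* = 4.835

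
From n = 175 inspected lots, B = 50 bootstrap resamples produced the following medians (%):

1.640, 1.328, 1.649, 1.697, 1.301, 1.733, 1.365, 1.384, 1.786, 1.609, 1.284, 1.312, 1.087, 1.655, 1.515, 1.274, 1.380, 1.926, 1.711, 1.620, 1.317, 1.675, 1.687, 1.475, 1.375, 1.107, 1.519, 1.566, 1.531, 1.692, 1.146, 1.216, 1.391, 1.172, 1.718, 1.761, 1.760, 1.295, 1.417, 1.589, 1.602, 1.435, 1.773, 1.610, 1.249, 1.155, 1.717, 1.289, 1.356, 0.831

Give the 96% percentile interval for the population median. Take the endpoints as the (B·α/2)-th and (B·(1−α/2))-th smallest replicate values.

(0.831, 1.786)

Sorted replicates: 0.831, 1.087, 1.107, 1.146, 1.155, 1.172, 1.216, 1.249, 1.274, 1.284, 1.289, 1.295, 1.301, 1.312, 1.317, 1.328, 1.356, 1.365, 1.375, 1.380, 1.384, 1.391, 1.417, 1.435, 1.475, 1.515, 1.519, 1.531, 1.566, 1.589, 1.602, 1.609, 1.610, 1.620, 1.640, 1.649, 1.655, 1.675, 1.687, 1.692, 1.697, 1.711, 1.717, 1.718, 1.733, 1.760, 1.761, 1.773, 1.786, 1.926
α = 0.04; lower rank = 50 × 0.020 = 1; upper rank = 50 × 0.980 = 49.
The 1st smallest replicate is 0.831; the 49th is 1.786.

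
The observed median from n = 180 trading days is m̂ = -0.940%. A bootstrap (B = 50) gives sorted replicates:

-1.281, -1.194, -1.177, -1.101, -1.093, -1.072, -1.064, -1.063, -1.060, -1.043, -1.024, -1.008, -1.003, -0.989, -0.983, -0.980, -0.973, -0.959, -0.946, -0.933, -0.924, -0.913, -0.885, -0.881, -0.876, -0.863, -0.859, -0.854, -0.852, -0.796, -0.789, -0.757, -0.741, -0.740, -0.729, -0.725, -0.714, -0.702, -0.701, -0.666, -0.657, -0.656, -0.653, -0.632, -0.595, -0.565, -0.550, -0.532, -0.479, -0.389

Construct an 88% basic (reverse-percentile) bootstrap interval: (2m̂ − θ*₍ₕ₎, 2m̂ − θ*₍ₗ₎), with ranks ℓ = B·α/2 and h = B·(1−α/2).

(-1.330, -0.703)

Percentile endpoints at ranks 3 and 47: θ*₍3₎ = -1.177, θ*₍47₎ = -0.550.
Basic interval reflects these around m̂:
  lower = 2 × -0.940 − -0.550 = -1.330
  upper = 2 × -0.940 − -1.177 = -0.703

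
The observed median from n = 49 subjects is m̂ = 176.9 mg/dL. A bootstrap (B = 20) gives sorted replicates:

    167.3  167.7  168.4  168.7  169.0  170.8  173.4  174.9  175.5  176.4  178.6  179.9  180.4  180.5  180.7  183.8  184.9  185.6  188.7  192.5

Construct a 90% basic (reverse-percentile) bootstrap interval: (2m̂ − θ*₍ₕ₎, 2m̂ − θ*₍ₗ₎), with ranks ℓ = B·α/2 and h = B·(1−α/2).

Percentile endpoints at ranks 1 and 19: θ*₍1₎ = 167.3, θ*₍19₎ = 188.7.
Basic interval reflects these around m̂:
  lower = 2 × 176.9 − 188.7 = 165.1
  upper = 2 × 176.9 − 167.3 = 186.5

(165.1, 186.5)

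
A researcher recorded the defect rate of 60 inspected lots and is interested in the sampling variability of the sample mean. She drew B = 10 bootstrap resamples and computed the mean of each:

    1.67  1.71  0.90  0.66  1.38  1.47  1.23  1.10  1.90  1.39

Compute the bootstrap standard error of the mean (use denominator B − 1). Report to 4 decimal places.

SE* = 0.3809

Bootstrap SE is the standard deviation of the 10 replicate means.
Mean of replicates: (1.67 + 1.71 + 0.90 + 0.66 + 1.38 + 1.47 + 1.23 + 1.10 + 1.90 + 1.39) / 10 = 13.41000 / 10 = 1.34100
Sum of squared deviations: (+0.32900)² + (+0.36900)² + (−0.44100)² + (−0.68100)² + (+0.03900)² + (+0.12900)² + (−0.11100)² + (−0.24100)² + (+0.55900)² + (+0.04900)² = 1.30609
Variance = 1.30609 / 9 = 0.14512
SE* = √0.14512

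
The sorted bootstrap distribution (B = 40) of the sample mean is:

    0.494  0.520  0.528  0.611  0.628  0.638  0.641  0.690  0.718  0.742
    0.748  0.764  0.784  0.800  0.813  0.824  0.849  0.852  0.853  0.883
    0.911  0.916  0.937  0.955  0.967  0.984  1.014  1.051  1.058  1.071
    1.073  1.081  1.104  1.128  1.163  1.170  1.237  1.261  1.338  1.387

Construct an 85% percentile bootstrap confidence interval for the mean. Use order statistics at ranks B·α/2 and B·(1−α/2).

α = 0.15; lower rank = 40 × 0.075 = 3; upper rank = 40 × 0.925 = 37.
The 3rd smallest replicate is 0.528; the 37th is 1.237.

(0.528, 1.237)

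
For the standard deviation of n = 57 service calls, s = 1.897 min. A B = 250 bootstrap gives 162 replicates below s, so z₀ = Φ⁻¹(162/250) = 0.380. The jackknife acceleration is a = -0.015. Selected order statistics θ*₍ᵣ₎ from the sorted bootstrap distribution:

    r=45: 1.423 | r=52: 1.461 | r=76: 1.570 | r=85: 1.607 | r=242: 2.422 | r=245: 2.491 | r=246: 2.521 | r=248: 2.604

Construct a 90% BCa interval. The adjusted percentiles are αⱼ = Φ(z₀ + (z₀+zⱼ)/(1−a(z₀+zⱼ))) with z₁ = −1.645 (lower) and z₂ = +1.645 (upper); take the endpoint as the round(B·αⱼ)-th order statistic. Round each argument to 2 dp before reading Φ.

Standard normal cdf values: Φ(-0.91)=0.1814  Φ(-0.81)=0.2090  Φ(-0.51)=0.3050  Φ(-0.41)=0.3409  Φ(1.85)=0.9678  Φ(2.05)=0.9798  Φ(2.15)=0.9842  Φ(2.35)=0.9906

Lower: z₀ + z₁ = 0.380 + (-1.645) = -1.265; 1 − a(z₀+z₁) = 1 − (-0.015)(-1.265) = 0.9810; argument = 0.380 + (-1.265)/0.9810 = -0.9095 → -0.91.
α₁ = Φ(-0.91) = 0.1814; rank = round(250 × 0.1814) = 45; θ*₍45₎ = 1.423.
Upper: z₀ + z₂ = 2.025; 1 − a(z₀+z₂) = 1.0304; argument = 2.3453 → 2.35; α₂ = 0.9906; rank = 248; θ*₍248₎ = 2.604.

(1.423, 2.604)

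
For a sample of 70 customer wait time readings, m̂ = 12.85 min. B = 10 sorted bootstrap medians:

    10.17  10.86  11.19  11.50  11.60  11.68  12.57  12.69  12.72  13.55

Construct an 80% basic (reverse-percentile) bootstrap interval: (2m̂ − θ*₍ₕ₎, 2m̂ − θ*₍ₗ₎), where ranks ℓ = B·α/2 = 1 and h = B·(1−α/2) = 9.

Percentile endpoints at ranks 1 and 9: θ*₍1₎ = 10.17, θ*₍9₎ = 12.72.
Basic interval reflects these around m̂:
  lower = 2 × 12.85 − 12.72 = 12.98
  upper = 2 × 12.85 − 10.17 = 15.53

(12.98, 15.53)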